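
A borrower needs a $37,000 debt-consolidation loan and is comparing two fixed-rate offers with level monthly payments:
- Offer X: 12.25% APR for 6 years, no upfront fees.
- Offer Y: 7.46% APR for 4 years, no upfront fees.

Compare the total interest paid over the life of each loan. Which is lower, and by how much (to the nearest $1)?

Offer X: at 12.25% the monthly rate is 0.0102083, so the payment is 37,000 × 0.0102083 / (1 − 1.0102083^−72) = $728.18.
Total interest on Offer X = 72 × $728.18 − $37,000 = $15,428.96.
Offer Y: at 7.46% the monthly rate is 0.0062167, so the payment is 37,000 × 0.0062167 / (1 − 1.0062167^−48) = $893.93.
Total interest on Offer Y = 48 × $893.93 − $37,000 = $5,908.64.
Offer Y is lower by $9,520.32.

Offer Y by $9,520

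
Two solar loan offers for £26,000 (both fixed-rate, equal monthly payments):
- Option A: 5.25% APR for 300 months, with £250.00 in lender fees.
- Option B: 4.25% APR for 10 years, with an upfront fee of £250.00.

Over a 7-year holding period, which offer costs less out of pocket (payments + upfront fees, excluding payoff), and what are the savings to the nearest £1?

Option A by £9,285

Option A: monthly rate = 5.25%/12 = 0.0043750; payment = 26,000 × 0.0043750 / (1 − (1+0.0043750)^−300) = £155.80.
Option B: at 4.25% the monthly rate is 0.0035417, so the payment is 26,000 × 0.0035417 / (1 − 1.0035417^−120) = £266.34.
Over 84 months: Option A costs 84 × £155.80 + £250.00 = £13,337.20; Option B costs 84 × £266.34 + £250.00 = £22,622.56.
Option A is cheaper by £22,622.56 − £13,337.20 = £9,285.36.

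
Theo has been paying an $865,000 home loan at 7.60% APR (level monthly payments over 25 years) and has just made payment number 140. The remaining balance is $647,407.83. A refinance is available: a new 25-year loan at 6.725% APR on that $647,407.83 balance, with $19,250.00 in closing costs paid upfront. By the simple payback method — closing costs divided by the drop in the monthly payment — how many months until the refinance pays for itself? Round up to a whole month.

Current payment = 865,000 × 7.6%/12 / (1 − (1+0.0063333)^−300) = $6,448.64.
Refinanced payment = 647,407.83 × 0.0056042 / (1 − (1+0.0056042)^−300) = $4,462.80.
Monthly savings = $6,448.64 − $4,462.80 = $1,985.84.
Break-even = $19,250.00 / $1,985.84 = 9.69 → 10 months.

10 months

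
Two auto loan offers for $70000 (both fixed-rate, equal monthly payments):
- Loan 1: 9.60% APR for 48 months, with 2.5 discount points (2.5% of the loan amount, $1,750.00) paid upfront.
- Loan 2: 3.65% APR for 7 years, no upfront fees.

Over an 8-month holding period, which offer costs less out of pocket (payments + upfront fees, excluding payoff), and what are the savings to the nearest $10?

Loan 2 by $8,280

Loan 1: at 9.60% the monthly rate is 0.0080000, so the payment is 70,000 × 0.0080000 / (1 − 1.0080000^−48) = $1,761.96.
Loan 2: monthly rate = 3.65%/12 = 0.0030417; payment = 70,000 × 0.0030417 / (1 − (1+0.0030417)^−84) = $945.58.
Over 8 months: Loan 1 costs 8 × $1,761.96 + $1,750.00 = $15,845.68; Loan 2 costs 8 × $945.58 = $7,564.64.
Loan 2 is cheaper by $15,845.68 − $7,564.64 = $8,281.04.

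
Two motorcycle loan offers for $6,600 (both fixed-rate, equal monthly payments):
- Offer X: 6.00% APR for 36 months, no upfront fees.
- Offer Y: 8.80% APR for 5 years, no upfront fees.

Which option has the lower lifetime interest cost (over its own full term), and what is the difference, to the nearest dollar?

Offer X: at 6.00% the monthly rate is 0.0050000, so the payment is 6,600 × 0.0050000 / (1 − 1.0050000^−36) = $200.78.
Total interest on Offer X = 36 × $200.78 − $6,600 = $628.08.
Offer Y: at 8.80% the monthly rate is 0.0073333, so the payment is 6,600 × 0.0073333 / (1 − 1.0073333^−60) = $136.37.
Total interest on Offer Y = 60 × $136.37 − $6,600 = $1,582.20.
Offer X is lower by $954.12.

Offer X by $954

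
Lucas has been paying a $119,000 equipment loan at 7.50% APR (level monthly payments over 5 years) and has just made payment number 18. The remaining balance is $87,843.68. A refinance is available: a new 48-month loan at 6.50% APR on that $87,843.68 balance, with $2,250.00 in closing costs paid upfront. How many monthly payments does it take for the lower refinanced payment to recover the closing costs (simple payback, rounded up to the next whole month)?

Current payment = 119,000 × 7.5%/12 / (1 − (1+0.0062500)^−60) = $2,384.52.
Refinanced payment = 87,843.68 × 0.0054167 / (1 − (1+0.0054167)^−48) = $2,083.21.
Monthly savings = $2,384.52 − $2,083.21 = $301.31.
Break-even = $2,250.00 / $301.31 = 7.47 → 8 months.

8 months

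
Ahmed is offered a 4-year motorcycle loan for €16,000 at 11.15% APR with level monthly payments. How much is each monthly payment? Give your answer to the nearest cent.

At 11.15% the monthly rate is 0.0092917, so the payment is 16,000 × 0.0092917 / (1 − 1.0092917^−48) = €414.69.

€414.69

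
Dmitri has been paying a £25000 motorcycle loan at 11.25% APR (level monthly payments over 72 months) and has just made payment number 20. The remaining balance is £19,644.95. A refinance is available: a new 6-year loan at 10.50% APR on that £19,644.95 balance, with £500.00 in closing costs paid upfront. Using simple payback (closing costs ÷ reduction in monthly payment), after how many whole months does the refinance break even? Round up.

5 months

Current payment = 25,000 × 11.25%/12 / (1 − (1+0.0093750)^−72) = £479.06.
Refinanced payment = 19,644.95 × 0.0087500 / (1 − (1+0.0087500)^−72) = £368.91.
Monthly savings = £479.06 − £368.91 = £110.15.
Break-even = £500.00 / £110.15 = 4.54 → 5 months.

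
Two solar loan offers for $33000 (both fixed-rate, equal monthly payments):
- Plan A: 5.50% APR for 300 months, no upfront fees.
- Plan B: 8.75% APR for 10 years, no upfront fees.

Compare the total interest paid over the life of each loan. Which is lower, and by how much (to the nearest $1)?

Plan B by $11,165

Plan A: monthly rate = 5.5%/12 = 0.0045833; payment = 33,000 × 0.0045833 / (1 − (1+0.0045833)^−300) = $202.65.
Total interest on Plan A = 300 × $202.65 − $33,000 = $27,795.00.
Plan B: monthly rate = 8.75%/12 = 0.0072917; payment = 33,000 × 0.0072917 / (1 − (1+0.0072917)^−120) = $413.58.
Total interest on Plan B = 120 × $413.58 − $33,000 = $16,629.60.
Plan B is lower by $11,165.40.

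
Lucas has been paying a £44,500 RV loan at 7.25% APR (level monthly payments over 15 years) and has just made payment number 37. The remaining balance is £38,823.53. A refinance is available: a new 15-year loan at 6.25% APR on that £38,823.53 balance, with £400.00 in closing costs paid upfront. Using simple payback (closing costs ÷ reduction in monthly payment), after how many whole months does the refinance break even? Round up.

6 months

Current payment = 44,500 × 7.25%/12 / (1 − (1+0.0060417)^−180) = £406.22.
Refinanced payment = 38,823.53 × 0.0052083 / (1 − (1+0.0052083)^−180) = £332.88.
Monthly savings = £406.22 − £332.88 = £73.34.
Break-even = £400.00 / £73.34 = 5.45 → 6 months.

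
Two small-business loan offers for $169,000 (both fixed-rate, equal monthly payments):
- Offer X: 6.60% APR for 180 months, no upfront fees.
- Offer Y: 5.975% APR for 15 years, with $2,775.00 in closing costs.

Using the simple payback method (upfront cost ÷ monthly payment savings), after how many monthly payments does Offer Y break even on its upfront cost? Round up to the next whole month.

Offer X: at 6.60% the monthly rate is 0.0055000, so the payment is 169,000 × 0.0055000 / (1 − 1.0055000^−180) = $1,481.48.
Offer Y: at 5.975% the monthly rate is 0.0049792, so the payment is 169,000 × 0.0049792 / (1 − 1.0049792^−180) = $1,423.84.
Monthly savings = $1,481.48 − $1,423.84 = $57.64.
Break-even = $2,775.00 / $57.64 = 48.14 → 49 months.

49 months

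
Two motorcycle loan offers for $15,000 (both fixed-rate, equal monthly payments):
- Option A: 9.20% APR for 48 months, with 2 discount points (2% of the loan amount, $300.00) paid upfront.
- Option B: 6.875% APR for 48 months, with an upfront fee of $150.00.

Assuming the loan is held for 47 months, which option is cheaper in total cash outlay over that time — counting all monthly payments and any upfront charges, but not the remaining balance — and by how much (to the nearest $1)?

Option A: at 9.20% the monthly rate is 0.0076667, so the payment is 15,000 × 0.0076667 / (1 − 1.0076667^−48) = $374.70.
Option B: monthly rate = 6.875%/12 = 0.0057292; payment = 15,000 × 0.0057292 / (1 − (1+0.0057292)^−48) = $358.32.
Over 47 months: Option A costs 47 × $374.70 + $300.00 = $17,910.90; Option B costs 47 × $358.32 + $150.00 = $16,991.04.
Option B is cheaper by $17,910.90 − $16,991.04 = $919.86.

Option B by $920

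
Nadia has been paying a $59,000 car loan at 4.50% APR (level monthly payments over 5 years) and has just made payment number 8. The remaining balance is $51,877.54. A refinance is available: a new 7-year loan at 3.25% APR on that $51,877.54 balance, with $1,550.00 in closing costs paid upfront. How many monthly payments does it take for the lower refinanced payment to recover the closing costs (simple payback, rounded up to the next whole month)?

Current payment = 59,000 × 4.5%/12 / (1 − (1+0.0037500)^−60) = $1,099.94.
Refinanced payment = 51,877.54 × 0.0027083 / (1 − (1+0.0027083)^−84) = $691.33.
Monthly savings = $1,099.94 − $691.33 = $408.61.
Break-even = $1,550.00 / $408.61 = 3.79 → 4 months.

4 months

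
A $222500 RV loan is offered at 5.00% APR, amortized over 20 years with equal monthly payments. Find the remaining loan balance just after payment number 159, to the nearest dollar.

$100,773

With monthly rate i = 5%/12 = 0.0041667, the balance after k of n payments is P · [(1+i)^n − (1+i)^k] / [(1+i)^n − 1].
(1+0.0041667)^240 = 2.71264029 and (1+0.0041667)^159 = 1.93696752, so the balance is 222,500 × (2.71264029 − 1.93696752) / (2.71264029 − 1) = $100,772.59.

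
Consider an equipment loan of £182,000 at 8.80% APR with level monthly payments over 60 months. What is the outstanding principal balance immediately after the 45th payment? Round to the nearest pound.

With monthly rate i = 8.8%/12 = 0.0073333, the balance after k of n payments is P · [(1+i)^n − (1+i)^k] / [(1+i)^n − 1].
(1+0.0073333)^60 = 1.55021636 and (1+0.0073333)^45 = 1.38929425, so the balance is 182,000 × (1.55021636 − 1.38929425) / (1.55021636 − 1) = £53,229.65.

£53,230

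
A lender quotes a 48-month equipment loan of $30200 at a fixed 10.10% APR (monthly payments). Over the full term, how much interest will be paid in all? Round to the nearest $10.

$6,640

At 10.10% the monthly rate is 0.0084167, so the payment is 30,200 × 0.0084167 / (1 − 1.0084167^−48) = $767.40.
Total paid = 48 × $767.40 = $36,835.20; interest = $36,835.20 − $30,200 = $6,635.20.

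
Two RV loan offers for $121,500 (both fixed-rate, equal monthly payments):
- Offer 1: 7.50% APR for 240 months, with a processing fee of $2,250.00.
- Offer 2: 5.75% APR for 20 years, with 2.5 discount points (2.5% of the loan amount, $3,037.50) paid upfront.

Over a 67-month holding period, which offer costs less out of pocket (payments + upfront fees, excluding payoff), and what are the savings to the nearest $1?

Offer 2 by $7,639

Offer 1: monthly rate = 7.5%/12 = 0.0062500; payment = 121,500 × 0.0062500 / (1 − (1+0.0062500)^−240) = $978.80.
Offer 2: monthly rate = 5.75%/12 = 0.0047917; payment = 121,500 × 0.0047917 / (1 − (1+0.0047917)^−240) = $853.03.
Over 67 months: Offer 1 costs 67 × $978.80 + $2,250.00 = $67,829.60; Offer 2 costs 67 × $853.03 + $3,037.50 = $60,190.51.
Offer 2 is cheaper by $67,829.60 − $60,190.51 = $7,639.09.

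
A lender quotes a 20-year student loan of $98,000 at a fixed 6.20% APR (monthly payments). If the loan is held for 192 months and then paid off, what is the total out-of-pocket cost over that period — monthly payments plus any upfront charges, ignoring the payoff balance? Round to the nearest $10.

Monthly rate = 6.2%/12 = 0.0051667; payment = 98,000 × 0.0051667 / (1 − (1+0.0051667)^−240) = $713.46.
Total outlay = 192 × $713.46 = $136,984.32.

$136,980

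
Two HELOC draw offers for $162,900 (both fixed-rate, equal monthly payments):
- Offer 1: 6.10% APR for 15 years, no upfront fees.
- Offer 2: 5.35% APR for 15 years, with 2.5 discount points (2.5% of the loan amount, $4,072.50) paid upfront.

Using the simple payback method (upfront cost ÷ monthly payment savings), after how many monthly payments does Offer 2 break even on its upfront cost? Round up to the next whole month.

Offer 1: at 6.10% the monthly rate is 0.0050833, so the payment is 162,900 × 0.0050833 / (1 − 1.0050833^−180) = $1,383.46.
Offer 2: at 5.35% the monthly rate is 0.0044583, so the payment is 162,900 × 0.0044583 / (1 − 1.0044583^−180) = $1,318.10.
Monthly savings = $1,383.46 − $1,318.10 = $65.36.
Break-even = $4,072.50 / $65.36 = 62.31 → 63 months.

63 months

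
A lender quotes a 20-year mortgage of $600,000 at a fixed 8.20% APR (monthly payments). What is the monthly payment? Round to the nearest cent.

$5,093.58

At 8.20% the monthly rate is 0.0068333, so the payment is 600,000 × 0.0068333 / (1 − 1.0068333^−240) = $5,093.58.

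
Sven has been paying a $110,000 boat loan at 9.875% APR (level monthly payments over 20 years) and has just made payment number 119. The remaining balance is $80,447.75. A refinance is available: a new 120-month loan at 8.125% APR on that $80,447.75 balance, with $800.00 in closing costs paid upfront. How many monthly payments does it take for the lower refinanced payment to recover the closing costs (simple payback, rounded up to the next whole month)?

Current payment = 110,000 × 9.875%/12 / (1 − (1+0.0082292)^−240) = $1,052.43.
Refinanced payment = 80,447.75 × 0.0067708 / (1 − (1+0.0067708)^−120) = $981.37.
Monthly savings = $1,052.43 − $981.37 = $71.06.
Break-even = $800.00 / $71.06 = 11.26 → 12 months.

12 months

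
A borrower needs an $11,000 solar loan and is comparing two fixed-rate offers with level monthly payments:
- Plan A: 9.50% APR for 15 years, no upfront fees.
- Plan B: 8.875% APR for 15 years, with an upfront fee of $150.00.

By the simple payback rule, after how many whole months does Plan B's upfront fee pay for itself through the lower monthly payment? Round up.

Plan A: monthly rate = 9.5%/12 = 0.0079167; payment = 11,000 × 0.0079167 / (1 − (1+0.0079167)^−180) = $114.86.
Plan B: at 8.875% the monthly rate is 0.0073958, so the payment is 11,000 × 0.0073958 / (1 − 1.0073958^−180) = $110.75.
Monthly savings = $114.86 − $110.75 = $4.11.
Break-even = $150.00 / $4.11 = 36.50 → 37 months.

37 months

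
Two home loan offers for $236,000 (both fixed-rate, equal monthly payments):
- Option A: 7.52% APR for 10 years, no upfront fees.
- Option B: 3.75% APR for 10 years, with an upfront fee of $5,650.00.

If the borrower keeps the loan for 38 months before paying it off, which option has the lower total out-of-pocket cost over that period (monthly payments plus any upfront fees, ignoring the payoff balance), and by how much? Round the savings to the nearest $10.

Option B by $11,160

Option A: monthly rate = 7.52%/12 = 0.0062667; payment = 236,000 × 0.0062667 / (1 − (1+0.0062667)^−120) = $2,803.83.
Option B: monthly rate = 3.75%/12 = 0.0031250; payment = 236,000 × 0.0031250 / (1 − (1+0.0031250)^−120) = $2,361.45.
Over 38 months: Option A costs 38 × $2,803.83 = $106,545.54; Option B costs 38 × $2,361.45 + $5,650.00 = $95,385.10.
Option B is cheaper by $106,545.54 − $95,385.10 = $11,160.44.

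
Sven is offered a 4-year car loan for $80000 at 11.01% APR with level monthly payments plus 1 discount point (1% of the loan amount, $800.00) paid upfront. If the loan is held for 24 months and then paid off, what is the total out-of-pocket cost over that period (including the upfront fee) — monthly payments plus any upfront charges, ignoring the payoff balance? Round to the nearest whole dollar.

$50,433

Monthly rate = 11.01%/12 = 0.0091750; payment = 80,000 × 0.0091750 / (1 − (1+0.0091750)^−48) = $2,068.03.
Total outlay = 24 × $2,068.03 + $800.00 = $50,432.72.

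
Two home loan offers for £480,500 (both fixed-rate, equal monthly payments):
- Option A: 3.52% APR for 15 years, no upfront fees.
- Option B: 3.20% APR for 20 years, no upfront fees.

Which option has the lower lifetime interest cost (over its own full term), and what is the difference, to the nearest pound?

Option A: monthly rate = 3.52%/12 = 0.0029333; payment = 480,500 × 0.0029333 / (1 − (1+0.0029333)^−180) = £3,439.73.
Total interest on Option A = 180 × £3,439.73 − £480,500 = £138,651.40.
Option B: monthly rate = 3.2%/12 = 0.0026667; payment = 480,500 × 0.0026667 / (1 − (1+0.0026667)^−240) = £2,713.20.
Total interest on Option B = 240 × £2,713.20 − £480,500 = £170,668.00.
Option A is lower by £32,016.60.

Option A by £32,017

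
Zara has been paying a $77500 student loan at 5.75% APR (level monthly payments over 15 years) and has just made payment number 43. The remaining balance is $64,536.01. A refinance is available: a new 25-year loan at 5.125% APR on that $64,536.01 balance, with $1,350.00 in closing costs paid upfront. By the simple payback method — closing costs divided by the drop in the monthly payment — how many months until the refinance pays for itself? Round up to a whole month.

Current payment = 77,500 × 5.75%/12 / (1 − (1+0.0047917)^−180) = $643.57.
Refinanced payment = 64,536.01 × 0.0042708 / (1 − (1+0.0042708)^−300) = $381.99.
Monthly savings = $643.57 − $381.99 = $261.58.
Break-even = $1,350.00 / $261.58 = 5.16 → 6 months.

6 months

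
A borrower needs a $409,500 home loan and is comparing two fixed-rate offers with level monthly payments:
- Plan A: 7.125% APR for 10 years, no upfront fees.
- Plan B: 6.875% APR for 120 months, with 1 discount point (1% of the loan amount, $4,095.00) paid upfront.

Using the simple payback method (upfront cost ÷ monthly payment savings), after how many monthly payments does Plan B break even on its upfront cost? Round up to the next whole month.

Plan A: monthly rate = 7.125%/12 = 0.0059375; payment = 409,500 × 0.0059375 / (1 − (1+0.0059375)^−120) = $4,781.07.
Plan B: at 6.875% the monthly rate is 0.0057292, so the payment is 409,500 × 0.0057292 / (1 − 1.0057292^−120) = $4,728.30.
Monthly savings = $4,781.07 − $4,728.30 = $52.77.
Break-even = $4,095.00 / $52.77 = 77.60 → 78 months.

78 months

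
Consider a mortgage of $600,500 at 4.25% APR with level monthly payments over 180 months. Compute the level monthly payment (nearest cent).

At 4.25% the monthly rate is 0.0035417, so the payment is 600,500 × 0.0035417 / (1 − 1.0035417^−180) = $4,517.43.

$4,517.43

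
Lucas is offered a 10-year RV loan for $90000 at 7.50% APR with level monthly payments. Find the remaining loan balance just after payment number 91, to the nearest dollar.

$28,255

With monthly rate i = 7.5%/12 = 0.0062500, the balance after k of n payments is P · [(1+i)^n − (1+i)^k] / [(1+i)^n − 1].
(1+0.0062500)^120 = 2.11206464 and (1+0.0062500)^91 = 1.76293499, so the balance is 90,000 × (2.11206464 − 1.76293499) / (2.11206464 − 1) = $28,255.25.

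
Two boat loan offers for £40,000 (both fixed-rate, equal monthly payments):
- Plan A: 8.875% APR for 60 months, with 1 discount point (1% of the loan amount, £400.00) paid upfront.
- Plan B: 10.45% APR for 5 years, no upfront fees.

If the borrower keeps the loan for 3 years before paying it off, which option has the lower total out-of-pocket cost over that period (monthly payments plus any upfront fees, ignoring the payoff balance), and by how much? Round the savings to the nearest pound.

Plan A by £711

Plan A: monthly rate = 8.875%/12 = 0.0073958; payment = 40,000 × 0.0073958 / (1 − (1+0.0073958)^−60) = £827.91.
Plan B: at 10.45% the monthly rate is 0.0087083, so the payment is 40,000 × 0.0087083 / (1 − 1.0087083^−60) = £858.77.
Over 36 months: Plan A costs 36 × £827.91 + £400.00 = £30,204.76; Plan B costs 36 × £858.77 = £30,915.72.
Plan A is cheaper by £30,915.72 − £30,204.76 = £710.96.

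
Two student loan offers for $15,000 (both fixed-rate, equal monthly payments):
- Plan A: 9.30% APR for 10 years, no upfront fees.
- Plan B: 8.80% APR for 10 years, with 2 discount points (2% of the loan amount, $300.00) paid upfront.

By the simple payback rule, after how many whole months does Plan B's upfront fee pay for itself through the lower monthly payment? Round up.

Plan A: monthly rate = 9.3%/12 = 0.0077500; payment = 15,000 × 0.0077500 / (1 − (1+0.0077500)^−120) = $192.46.
Plan B: at 8.80% the monthly rate is 0.0073333, so the payment is 15,000 × 0.0073333 / (1 − 1.0073333^−120) = $188.39.
Monthly savings = $192.46 − $188.39 = $4.07.
Break-even = $300.00 / $4.07 = 73.71 → 74 months.

74 months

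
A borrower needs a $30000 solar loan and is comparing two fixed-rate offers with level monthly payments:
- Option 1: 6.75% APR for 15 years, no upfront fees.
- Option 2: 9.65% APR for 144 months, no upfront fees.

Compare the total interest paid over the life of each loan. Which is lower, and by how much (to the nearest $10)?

Option 1: monthly rate = 6.75%/12 = 0.0056250; payment = 30,000 × 0.0056250 / (1 − (1+0.0056250)^−180) = $265.47.
Total interest on Option 1 = 180 × $265.47 − $30,000 = $17,784.60.
Option 2: monthly rate = 9.65%/12 = 0.0080417; payment = 30,000 × 0.0080417 / (1 − (1+0.0080417)^−144) = $352.48.
Total interest on Option 2 = 144 × $352.48 − $30,000 = $20,757.12.
Option 1 is lower by $2,972.52.

Option 1 by $2,970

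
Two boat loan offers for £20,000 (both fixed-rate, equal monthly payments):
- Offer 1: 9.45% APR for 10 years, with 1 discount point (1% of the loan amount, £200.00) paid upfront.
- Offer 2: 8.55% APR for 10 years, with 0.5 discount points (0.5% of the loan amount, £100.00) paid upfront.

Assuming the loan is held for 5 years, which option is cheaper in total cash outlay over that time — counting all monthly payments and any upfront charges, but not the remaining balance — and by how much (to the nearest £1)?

Offer 1: at 9.45% the monthly rate is 0.0078750, so the payment is 20,000 × 0.0078750 / (1 − 1.0078750^−120) = £258.25.
Offer 2: monthly rate = 8.55%/12 = 0.0071250; payment = 20,000 × 0.0071250 / (1 − (1+0.0071250)^−120) = £248.51.
Over 60 months: Offer 1 costs 60 × £258.25 + £200.00 = £15,695.00; Offer 2 costs 60 × £248.51 + £100.00 = £15,010.60.
Offer 2 is cheaper by £15,695.00 − £15,010.60 = £684.40.

Offer 2 by £684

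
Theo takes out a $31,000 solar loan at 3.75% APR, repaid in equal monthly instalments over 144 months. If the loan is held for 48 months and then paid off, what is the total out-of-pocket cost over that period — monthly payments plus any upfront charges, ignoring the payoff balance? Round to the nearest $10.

At 3.75% the monthly rate is 0.0031250, so the payment is 31,000 × 0.0031250 / (1 − 1.0031250^−144) = $267.67.
Total outlay = 48 × $267.67 = $12,848.16.

$12,850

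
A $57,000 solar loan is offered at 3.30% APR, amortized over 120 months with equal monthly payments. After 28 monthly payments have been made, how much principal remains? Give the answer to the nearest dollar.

With monthly rate i = 3.3%/12 = 0.0027500, the balance after k of n payments is P · [(1+i)^n − (1+i)^k] / [(1+i)^n − 1].
(1+0.0027500)^120 = 1.39033827 and (1+0.0027500)^28 = 1.07992794, so the balance is 57,000 × (1.39033827 − 1.07992794) / (1.39033827 − 1) = $45,328.35.

$45,328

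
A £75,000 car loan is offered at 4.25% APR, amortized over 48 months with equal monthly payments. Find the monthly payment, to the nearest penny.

£1,701.83

Monthly rate = 4.25%/12 = 0.0035417; payment = 75,000 × 0.0035417 / (1 − (1+0.0035417)^−48) = £1,701.83.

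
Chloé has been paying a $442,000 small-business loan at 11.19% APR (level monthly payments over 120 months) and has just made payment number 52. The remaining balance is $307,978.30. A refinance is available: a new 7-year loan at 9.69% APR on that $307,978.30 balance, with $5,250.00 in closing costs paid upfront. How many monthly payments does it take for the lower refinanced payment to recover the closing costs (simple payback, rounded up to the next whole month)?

5 months

Current payment = 442,000 × 11.19%/12 / (1 − (1+0.0093250)^−120) = $6,136.18.
Refinanced payment = 307,978.30 × 0.0080750 / (1 − (1+0.0080750)^−84) = $5,063.61.
Monthly savings = $6,136.18 − $5,063.61 = $1,072.57.
Break-even = $5,250.00 / $1,072.57 = 4.89 → 5 months.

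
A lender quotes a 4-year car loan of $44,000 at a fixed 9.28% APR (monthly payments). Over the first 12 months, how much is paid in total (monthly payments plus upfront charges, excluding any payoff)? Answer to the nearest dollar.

Monthly rate = 9.28%/12 = 0.0077333; payment = 44,000 × 0.0077333 / (1 − (1+0.0077333)^−48) = $1,100.80.
Total outlay = 12 × $1,100.80 = $13,209.60.

$13,210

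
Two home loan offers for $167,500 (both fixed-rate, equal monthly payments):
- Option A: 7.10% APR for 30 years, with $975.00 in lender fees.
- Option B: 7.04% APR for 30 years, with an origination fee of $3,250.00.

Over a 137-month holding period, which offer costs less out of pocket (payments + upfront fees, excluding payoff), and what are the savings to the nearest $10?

Option A: at 7.10% the monthly rate is 0.0059167, so the payment is 167,500 × 0.0059167 / (1 − 1.0059167^−360) = $1,125.65.
Option B: monthly rate = 7.04%/12 = 0.0058667; payment = 167,500 × 0.0058667 / (1 − (1+0.0058667)^−360) = $1,118.89.
Over 137 months: Option A costs 137 × $1,125.65 + $975.00 = $155,189.05; Option B costs 137 × $1,118.89 + $3,250.00 = $156,537.93.
Option A is cheaper by $156,537.93 − $155,189.05 = $1,348.88.

Option A by $1,350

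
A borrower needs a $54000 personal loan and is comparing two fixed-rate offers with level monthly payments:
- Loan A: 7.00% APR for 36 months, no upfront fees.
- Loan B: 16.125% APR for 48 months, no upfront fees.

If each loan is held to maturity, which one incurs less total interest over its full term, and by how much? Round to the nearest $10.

Loan A by $13,600

Loan A: monthly rate = 7%/12 = 0.0058333; payment = 54,000 × 0.0058333 / (1 − (1+0.0058333)^−36) = $1,667.36.
Total interest on Loan A = 36 × $1,667.36 − $54,000 = $6,024.96.
Loan B: at 16.125% the monthly rate is 0.0134375, so the payment is 54,000 × 0.0134375 / (1 − 1.0134375^−48) = $1,533.83.
Total interest on Loan B = 48 × $1,533.83 − $54,000 = $19,623.84.
Loan A is lower by $13,598.88.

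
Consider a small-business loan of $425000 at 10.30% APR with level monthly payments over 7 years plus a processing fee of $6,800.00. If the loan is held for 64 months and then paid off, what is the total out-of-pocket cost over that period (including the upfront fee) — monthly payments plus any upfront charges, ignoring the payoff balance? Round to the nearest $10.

At 10.30% the monthly rate is 0.0085833, so the payment is 425,000 × 0.0085833 / (1 − 1.0085833^−84) = $7,121.56.
Total outlay = 64 × $7,121.56 + $6,800.00 = $462,579.84.

$462,580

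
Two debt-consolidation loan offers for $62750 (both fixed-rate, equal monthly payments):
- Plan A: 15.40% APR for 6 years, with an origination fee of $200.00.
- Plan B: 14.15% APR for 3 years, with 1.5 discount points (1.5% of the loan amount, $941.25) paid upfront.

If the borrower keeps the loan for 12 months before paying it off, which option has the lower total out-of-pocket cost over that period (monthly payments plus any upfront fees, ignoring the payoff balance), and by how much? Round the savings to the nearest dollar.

Plan A: monthly rate = 15.4%/12 = 0.0128333; payment = 62,750 × 0.0128333 / (1 − (1+0.0128333)^−72) = $1,340.52.
Plan B: at 14.15% the monthly rate is 0.0117917, so the payment is 62,750 × 0.0117917 / (1 − 1.0117917^−36) = $2,149.22.
Over 12 months: Plan A costs 12 × $1,340.52 + $200.00 = $16,286.24; Plan B costs 12 × $2,149.22 + $941.25 = $26,731.89.
Plan A is cheaper by $26,731.89 − $16,286.24 = $10,445.65.

Plan A by $10,446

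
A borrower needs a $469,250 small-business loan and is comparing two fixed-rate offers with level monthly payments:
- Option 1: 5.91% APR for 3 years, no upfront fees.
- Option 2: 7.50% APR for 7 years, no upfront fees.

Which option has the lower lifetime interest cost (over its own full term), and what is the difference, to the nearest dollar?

Option 1: monthly rate = 5.91%/12 = 0.0049250; payment = 469,250 × 0.0049250 / (1 − (1+0.0049250)^−36) = $14,256.37.
Total interest on Option 1 = 36 × $14,256.37 − $469,250 = $43,979.32.
Option 2: monthly rate = 7.5%/12 = 0.0062500; payment = 469,250 × 0.0062500 / (1 − (1+0.0062500)^−84) = $7,197.49.
Total interest on Option 2 = 84 × $7,197.49 − $469,250 = $135,339.16.
Option 1 is lower by $91,359.84.

Option 1 by $91,360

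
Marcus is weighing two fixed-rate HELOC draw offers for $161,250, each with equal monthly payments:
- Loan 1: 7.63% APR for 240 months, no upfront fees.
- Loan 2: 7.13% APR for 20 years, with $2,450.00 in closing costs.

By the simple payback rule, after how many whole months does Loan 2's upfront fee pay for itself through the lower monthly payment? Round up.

50 months

Loan 1: at 7.63% the monthly rate is 0.0063583, so the payment is 161,250 × 0.0063583 / (1 − 1.0063583^−240) = $1,311.87.
Loan 2: at 7.13% the monthly rate is 0.0059417, so the payment is 161,250 × 0.0059417 / (1 − 1.0059417^−240) = $1,262.78.
Monthly savings = $1,311.87 − $1,262.78 = $49.09.
Break-even = $2,450.00 / $49.09 = 49.91 → 50 months.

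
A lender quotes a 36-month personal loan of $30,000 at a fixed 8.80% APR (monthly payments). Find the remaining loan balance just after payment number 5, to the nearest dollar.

$26,290

With monthly rate i = 8.8%/12 = 0.0073333, the balance after k of n payments is P · [(1+i)^n − (1+i)^k] / [(1+i)^n − 1].
(1+0.0073333)^36 = 1.30087447 and (1+0.0073333)^5 = 1.03720840, so the balance is 30,000 × (1.30087447 − 1.03720840) / (1.30087447 − 1) = $26,289.97.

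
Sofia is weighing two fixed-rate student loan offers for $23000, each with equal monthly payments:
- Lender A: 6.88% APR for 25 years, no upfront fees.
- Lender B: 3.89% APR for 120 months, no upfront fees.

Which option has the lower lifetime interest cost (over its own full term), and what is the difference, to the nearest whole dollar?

Lender A: monthly rate = 6.88%/12 = 0.0057333; payment = 23,000 × 0.0057333 / (1 − (1+0.0057333)^−300) = $160.80.
Total interest on Lender A = 300 × $160.80 − $23,000 = $25,240.00.
Lender B: at 3.89% the monthly rate is 0.0032417, so the payment is 23,000 × 0.0032417 / (1 − 1.0032417^−120) = $231.66.
Total interest on Lender B = 120 × $231.66 − $23,000 = $4,799.20.
Lender B is lower by $20,440.80.

Lender B by $20,441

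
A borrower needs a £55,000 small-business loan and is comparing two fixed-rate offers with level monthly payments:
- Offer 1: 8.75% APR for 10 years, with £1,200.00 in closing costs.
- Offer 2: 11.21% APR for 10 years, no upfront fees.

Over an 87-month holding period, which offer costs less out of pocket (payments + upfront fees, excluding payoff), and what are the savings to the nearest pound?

Offer 1 by £5,315

Offer 1: at 8.75% the monthly rate is 0.0072917, so the payment is 55,000 × 0.0072917 / (1 − 1.0072917^−120) = £689.30.
Offer 2: at 11.21% the monthly rate is 0.0093417, so the payment is 55,000 × 0.0093417 / (1 − 1.0093417^−120) = £764.18.
Over 87 months: Offer 1 costs 87 × £689.30 + £1,200.00 = £61,169.10; Offer 2 costs 87 × £764.18 = £66,483.66.
Offer 1 is cheaper by £66,483.66 − £61,169.10 = £5,314.56.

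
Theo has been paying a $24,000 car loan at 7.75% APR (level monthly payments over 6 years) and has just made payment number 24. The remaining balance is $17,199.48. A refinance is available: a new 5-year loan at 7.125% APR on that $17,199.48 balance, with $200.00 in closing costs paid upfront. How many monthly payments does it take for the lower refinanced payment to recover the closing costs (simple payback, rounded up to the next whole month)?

Current payment = 24,000 × 7.75%/12 / (1 − (1+0.0064583)^−72) = $417.87.
Refinanced payment = 17,199.48 × 0.0059375 / (1 − (1+0.0059375)^−60) = $341.59.
Monthly savings = $417.87 − $341.59 = $76.28.
Break-even = $200.00 / $76.28 = 2.62 → 3 months.

3 months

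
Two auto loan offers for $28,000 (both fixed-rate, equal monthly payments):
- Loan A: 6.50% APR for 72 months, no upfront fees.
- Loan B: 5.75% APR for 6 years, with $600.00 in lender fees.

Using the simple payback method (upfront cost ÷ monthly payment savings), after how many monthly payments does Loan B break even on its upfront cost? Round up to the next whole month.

Loan A: at 6.50% the monthly rate is 0.0054167, so the payment is 28,000 × 0.0054167 / (1 − 1.0054167^−72) = $470.68.
Loan B: at 5.75% the monthly rate is 0.0047917, so the payment is 28,000 × 0.0047917 / (1 − 1.0047917^−72) = $460.74.
Monthly savings = $470.68 − $460.74 = $9.94.
Break-even = $600.00 / $9.94 = 60.36 → 61 months.

61 months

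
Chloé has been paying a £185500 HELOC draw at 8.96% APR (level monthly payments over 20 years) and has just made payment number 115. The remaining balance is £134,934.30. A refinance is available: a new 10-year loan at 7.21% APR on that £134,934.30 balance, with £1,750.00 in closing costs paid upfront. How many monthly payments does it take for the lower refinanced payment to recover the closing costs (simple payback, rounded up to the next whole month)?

Current payment = 185,500 × 8.96%/12 / (1 − (1+0.0074667)^−240) = £1,664.22.
Refinanced payment = 134,934.30 × 0.0060083 / (1 − (1+0.0060083)^−120) = £1,581.34.
Monthly savings = £1,664.22 − £1,581.34 = £82.88.
Break-even = £1,750.00 / £82.88 = 21.11 → 22 months.

22 months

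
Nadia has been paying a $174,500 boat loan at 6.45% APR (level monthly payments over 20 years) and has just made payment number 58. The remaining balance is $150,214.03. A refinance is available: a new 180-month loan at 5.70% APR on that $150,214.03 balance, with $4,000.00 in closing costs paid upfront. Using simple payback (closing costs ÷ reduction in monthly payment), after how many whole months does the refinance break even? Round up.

77 months

Current payment = 174,500 × 6.45%/12 / (1 − (1+0.0053750)^−240) = $1,295.89.
Refinanced payment = 150,214.03 × 0.0047500 / (1 − (1+0.0047500)^−180) = $1,243.37.
Monthly savings = $1,295.89 − $1,243.37 = $52.52.
Break-even = $4,000.00 / $52.52 = 76.16 → 77 months.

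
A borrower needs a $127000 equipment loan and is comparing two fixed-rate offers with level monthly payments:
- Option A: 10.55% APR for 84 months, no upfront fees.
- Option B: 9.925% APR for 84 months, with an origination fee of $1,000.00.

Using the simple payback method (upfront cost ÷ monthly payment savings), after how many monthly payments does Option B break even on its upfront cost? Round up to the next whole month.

25 months

Option A: at 10.55% the monthly rate is 0.0087917, so the payment is 127,000 × 0.0087917 / (1 − 1.0087917^−84) = $2,144.62.
Option B: at 9.925% the monthly rate is 0.0082708, so the payment is 127,000 × 0.0082708 / (1 − 1.0082708^−84) = $2,103.43.
Monthly savings = $2,144.62 − $2,103.43 = $41.19.
Break-even = $1,000.00 / $41.19 = 24.28 → 25 months.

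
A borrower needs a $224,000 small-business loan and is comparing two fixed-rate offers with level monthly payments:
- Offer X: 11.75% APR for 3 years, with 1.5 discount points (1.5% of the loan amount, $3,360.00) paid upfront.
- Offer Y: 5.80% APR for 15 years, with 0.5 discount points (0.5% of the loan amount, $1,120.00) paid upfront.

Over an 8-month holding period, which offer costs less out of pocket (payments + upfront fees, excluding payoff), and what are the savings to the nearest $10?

Offer Y by $46,620

Offer X: monthly rate = 11.75%/12 = 0.0097917; payment = 224,000 × 0.0097917 / (1 − (1+0.0097917)^−36) = $7,413.29.
Offer Y: at 5.80% the monthly rate is 0.0048333, so the payment is 224,000 × 0.0048333 / (1 − 1.0048333^−180) = $1,866.12.
Over 8 months: Offer X costs 8 × $7,413.29 + $3,360.00 = $62,666.32; Offer Y costs 8 × $1,866.12 + $1,120.00 = $16,048.96.
Offer Y is cheaper by $62,666.32 − $16,048.96 = $46,617.36.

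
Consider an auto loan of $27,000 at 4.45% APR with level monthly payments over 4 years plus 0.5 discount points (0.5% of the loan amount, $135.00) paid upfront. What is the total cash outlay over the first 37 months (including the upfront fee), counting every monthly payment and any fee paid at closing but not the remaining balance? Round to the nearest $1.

$22,893

At 4.45% the monthly rate is 0.0037083, so the payment is 27,000 × 0.0037083 / (1 − 1.0037083^−48) = $615.09.
Total outlay = 37 × $615.09 + $135.00 = $22,893.33.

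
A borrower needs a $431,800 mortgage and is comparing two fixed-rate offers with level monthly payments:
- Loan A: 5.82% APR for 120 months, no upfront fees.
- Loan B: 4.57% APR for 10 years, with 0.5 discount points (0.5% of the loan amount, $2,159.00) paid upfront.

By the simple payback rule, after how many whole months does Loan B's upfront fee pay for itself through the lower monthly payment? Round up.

9 months

Loan A: monthly rate = 5.82%/12 = 0.0048500; payment = 431,800 × 0.0048500 / (1 − (1+0.0048500)^−120) = $4,754.93.
Loan B: at 4.57% the monthly rate is 0.0038083, so the payment is 431,800 × 0.0038083 / (1 − 1.0038083^−120) = $4,489.69.
Monthly savings = $4,754.93 − $4,489.69 = $265.24.
Break-even = $2,159.00 / $265.24 = 8.14 → 9 months.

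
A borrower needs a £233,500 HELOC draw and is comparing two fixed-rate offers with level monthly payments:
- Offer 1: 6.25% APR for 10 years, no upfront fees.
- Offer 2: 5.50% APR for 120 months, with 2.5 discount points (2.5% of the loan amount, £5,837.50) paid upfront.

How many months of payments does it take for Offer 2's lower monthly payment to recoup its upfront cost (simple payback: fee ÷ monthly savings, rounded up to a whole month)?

67 months

Offer 1: at 6.25% the monthly rate is 0.0052083, so the payment is 233,500 × 0.0052083 / (1 − 1.0052083^−120) = £2,621.74.
Offer 2: at 5.50% the monthly rate is 0.0045833, so the payment is 233,500 × 0.0045833 / (1 − 1.0045833^−120) = £2,534.09.
Monthly savings = £2,621.74 − £2,534.09 = £87.65.
Break-even = £5,837.50 / £87.65 = 66.60 → 67 months.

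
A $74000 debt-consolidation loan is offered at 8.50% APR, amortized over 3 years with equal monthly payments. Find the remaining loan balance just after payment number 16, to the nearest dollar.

$43,419

With monthly rate i = 8.5%/12 = 0.0070833, the balance after k of n payments is P · [(1+i)^n − (1+i)^k] / [(1+i)^n − 1].
(1+0.0070833)^36 = 1.28930217 and (1+0.0070833)^16 = 1.11955785, so the balance is 74,000 × (1.28930217 − 1.11955785) / (1.28930217 − 1) = $43,418.55.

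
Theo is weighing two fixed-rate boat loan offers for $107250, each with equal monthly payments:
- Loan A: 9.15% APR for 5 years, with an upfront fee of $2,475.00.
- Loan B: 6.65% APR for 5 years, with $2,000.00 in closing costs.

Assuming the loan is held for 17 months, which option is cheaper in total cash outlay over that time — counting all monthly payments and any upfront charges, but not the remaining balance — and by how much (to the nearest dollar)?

Loan A: monthly rate = 9.15%/12 = 0.0076250; payment = 107,250 × 0.0076250 / (1 − (1+0.0076250)^−60) = $2,234.15.
Loan B: monthly rate = 6.65%/12 = 0.0055417; payment = 107,250 × 0.0055417 / (1 − (1+0.0055417)^−60) = $2,106.01.
Over 17 months: Loan A costs 17 × $2,234.15 + $2,475.00 = $40,455.55; Loan B costs 17 × $2,106.01 + $2,000.00 = $37,802.17.
Loan B is cheaper by $40,455.55 − $37,802.17 = $2,653.38.

Loan B by $2,653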